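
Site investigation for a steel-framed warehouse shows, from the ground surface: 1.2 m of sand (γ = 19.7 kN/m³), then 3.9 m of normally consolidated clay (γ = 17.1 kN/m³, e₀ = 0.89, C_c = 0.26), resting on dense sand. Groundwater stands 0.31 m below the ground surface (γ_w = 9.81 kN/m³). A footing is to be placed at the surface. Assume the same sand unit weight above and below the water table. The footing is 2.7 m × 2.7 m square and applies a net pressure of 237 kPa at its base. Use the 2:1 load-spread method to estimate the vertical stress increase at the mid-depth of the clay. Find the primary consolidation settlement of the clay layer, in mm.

Mid-depth of clay below the ground surface: z = 1.2 + 3.9/2 = 3.15 m.
Total vertical stress at mid-clay: σ_v = 19.7×1.2 + 17.1×1.95 = 56.985 kPa.
Pore pressure: u = 9.81×(3.15 − 0.31) = 27.86 kPa.
Initial effective stress: σ'_0 = σ_v − u = 56.985 − 27.86 = 29.125 kPa.
Stress increase at mid-clay by the 2:1 spreading method:
Δσ = qBL/((B+z)(L+z)) = 237×2.7×2.7/((2.7+3.15)(2.7+3.15)) = 50.485 kPa
Final effective stress: σ'_f = σ'_0 + Δσ = 29.125 + 50.485 = 79.61 kPa.
Normally consolidated clay, so the full stress increment lies on the virgin compression line:
S_c = C_c·H/(1+e₀)·log₁₀(σ'_f/σ'_0) = 0.26×3.9/(1+0.89)×log₁₀(79.61/29.125)
    = 0.53651 × 0.4367 = 0.2343 m

S_c ≈ 234 mm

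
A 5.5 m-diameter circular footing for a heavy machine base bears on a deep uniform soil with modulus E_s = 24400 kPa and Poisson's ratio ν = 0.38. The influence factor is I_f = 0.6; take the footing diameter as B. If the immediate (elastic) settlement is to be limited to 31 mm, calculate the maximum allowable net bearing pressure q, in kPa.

q ≈ 268 kPa

S_e = q·B·(1−ν²)/E_s · I_f  ⇒  q = S_e·E_s / (B·(1−ν²)·I_f).
q = 0.031 × 24400 / (5.5 × 0.8556 × 0.6) = 267.9 kPa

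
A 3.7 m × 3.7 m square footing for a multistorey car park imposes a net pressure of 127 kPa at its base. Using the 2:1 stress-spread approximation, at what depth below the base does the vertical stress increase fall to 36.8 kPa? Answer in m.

z ≈ 3.17 m

2:1 spreading — at depth z the loaded area has grown by z in each plan dimension:
qB²/(B+z)² = Δσ_z ⇒ z = B(√(q/Δσ_z) − 1) = 3.7×(√(127/36.8) − 1) = 3.174 m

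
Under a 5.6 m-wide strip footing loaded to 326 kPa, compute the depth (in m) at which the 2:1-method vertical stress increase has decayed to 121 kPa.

z ≈ 9.49 m

2:1 spreading — at depth z the loaded area has grown by z in each plan dimension:
qB/(B+z) = Δσ_z ⇒ z = qB/Δσ_z − B = 326×5.6/121 − 5.6 = 9.488 m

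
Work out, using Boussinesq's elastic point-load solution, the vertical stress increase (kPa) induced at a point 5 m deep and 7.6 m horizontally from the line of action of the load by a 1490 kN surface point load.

Boussinesq vertical stress below a point load on an elastic half-space:
Δσ_z = 3P/(2πz²) · [1 + (r/z)²]^(−5/2)
r/z = 7.6/5 = 1.52; [1+(r/z)²]^(−5/2) = 0.050153.
Δσ_z = 3×1490/(2π×5²) × 0.050153 = 28.457 × 0.050153 = 1.427 kPa

Δσ_z ≈ 1.43 kPa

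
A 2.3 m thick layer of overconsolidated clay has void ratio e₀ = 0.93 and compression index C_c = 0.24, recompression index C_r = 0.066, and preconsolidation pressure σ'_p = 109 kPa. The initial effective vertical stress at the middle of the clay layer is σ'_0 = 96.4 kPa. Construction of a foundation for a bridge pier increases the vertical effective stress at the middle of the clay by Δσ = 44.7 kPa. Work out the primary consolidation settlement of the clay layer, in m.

Final effective stress: σ'_f = 96.4 + 44.7 = 141.1 kPa.
σ'_f = 141.1 > σ'_p = 109 kPa, so the stress path crosses the preconsolidation pressure — recompression up to σ'_p, then virgin compression beyond:
S_c = H/(1+e₀)·[C_r·log₁₀(σ'_p/σ'_0) + C_c·log₁₀(σ'_f/σ'_p)]
    = 2.3/1.93 × [0.066×log₁₀(109/96.4) + 0.24×log₁₀(141.1/109)]
    = 1.1917 × [0.0035211 + 0.026904] = 0.03626 m

S_c ≈ 0.0363 m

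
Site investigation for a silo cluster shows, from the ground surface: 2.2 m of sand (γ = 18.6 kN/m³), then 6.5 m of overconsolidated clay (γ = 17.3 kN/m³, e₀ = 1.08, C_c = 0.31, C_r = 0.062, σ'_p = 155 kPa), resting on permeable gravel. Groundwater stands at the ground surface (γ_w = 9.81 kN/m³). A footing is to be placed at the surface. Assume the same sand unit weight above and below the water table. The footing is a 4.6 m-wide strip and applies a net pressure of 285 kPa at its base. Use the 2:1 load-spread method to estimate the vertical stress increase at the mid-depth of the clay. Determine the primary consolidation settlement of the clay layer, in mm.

Mid-depth of clay below the ground surface: z = 2.2 + 6.5/2 = 5.45 m.
Total vertical stress at mid-clay: σ_v = 18.6×2.2 + 17.3×3.25 = 97.145 kPa.
Pore pressure: u = 9.81×(5.45 − 0) = 53.465 kPa.
Initial effective stress: σ'_0 = σ_v − u = 97.145 − 53.465 = 43.68 kPa.
Stress increase at mid-clay by the 2:1 spreading method:
Δσ = qB/(B+z) = 285×4.6/(4.6+5.45) = 130.45 kPa
Final effective stress: σ'_f = 43.68 + 130.45 = 174.13 kPa.
σ'_f = 174.13 > σ'_p = 155 kPa, so the stress path crosses the preconsolidation pressure — recompression up to σ'_p, then virgin compression beyond:
S_c = H/(1+e₀)·[C_r·log₁₀(σ'_p/σ'_0) + C_c·log₁₀(σ'_f/σ'_p)]
    = 6.5/2.08 × [0.062×log₁₀(155/43.68) + 0.31×log₁₀(174.13/155)]
    = 3.125 × [0.034103 + 0.015668] = 0.1555 m

S_c ≈ 156 mm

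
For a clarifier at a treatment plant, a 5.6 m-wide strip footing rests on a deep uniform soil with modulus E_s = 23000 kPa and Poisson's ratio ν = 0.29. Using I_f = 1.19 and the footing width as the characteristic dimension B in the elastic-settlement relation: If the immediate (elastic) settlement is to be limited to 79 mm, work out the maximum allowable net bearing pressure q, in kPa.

q ≈ 298 kPa

S_e = q·B·(1−ν²)/E_s · I_f  ⇒  q = S_e·E_s / (B·(1−ν²)·I_f).
q = 0.079 × 23000 / (5.6 × 0.9159 × 1.19) = 297.7 kPa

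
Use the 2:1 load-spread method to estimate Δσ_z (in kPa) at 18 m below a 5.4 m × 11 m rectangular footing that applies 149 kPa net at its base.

By the 2:1 method the load spreads at 1 horizontal : 2 vertical, so at depth z the loaded area has grown by z in each plan dimension:
Δσ = qBL/((B+z)(L+z)) = 149×5.4×11/((5.4+18)(11+18)) = 13.042 kPa

Δσ_z ≈ 13 kPa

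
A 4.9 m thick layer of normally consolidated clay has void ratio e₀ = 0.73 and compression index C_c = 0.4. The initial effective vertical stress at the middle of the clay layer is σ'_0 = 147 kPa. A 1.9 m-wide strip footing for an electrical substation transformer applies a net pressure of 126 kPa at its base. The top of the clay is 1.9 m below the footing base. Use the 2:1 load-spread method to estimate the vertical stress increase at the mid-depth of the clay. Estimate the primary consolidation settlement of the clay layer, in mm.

Mid-depth of clay below the footing base: z = 1.9 + 4.9/2 = 4.35 m.
Stress increase at mid-clay by the 2:1 spreading method:
Δσ = qB/(B+z) = 126×1.9/(1.9+4.35) = 38.304 kPa
Final effective stress: σ'_f = σ'_0 + Δσ = 147 + 38.304 = 185.3 kPa.
Normally consolidated clay, so the full stress increment lies on the virgin compression line:
S_c = C_c·H/(1+e₀)·log₁₀(σ'_f/σ'_0) = 0.4×4.9/(1+0.73)×log₁₀(185.3/147)
    = 1.1329 × 0.10056 = 0.1139 m

S_c ≈ 114 mm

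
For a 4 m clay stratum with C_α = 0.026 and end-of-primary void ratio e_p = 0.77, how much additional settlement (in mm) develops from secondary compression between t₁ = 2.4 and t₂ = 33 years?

S_s ≈ 66.9 mm

Secondary compression: S_s = C_α·H/(1+e_p)·log₁₀(t₂/t₁)
S_s = 0.026×4/(1+0.77)×log₁₀(33/2.4)
    = 0.05876 × 1.138 = 0.06688 m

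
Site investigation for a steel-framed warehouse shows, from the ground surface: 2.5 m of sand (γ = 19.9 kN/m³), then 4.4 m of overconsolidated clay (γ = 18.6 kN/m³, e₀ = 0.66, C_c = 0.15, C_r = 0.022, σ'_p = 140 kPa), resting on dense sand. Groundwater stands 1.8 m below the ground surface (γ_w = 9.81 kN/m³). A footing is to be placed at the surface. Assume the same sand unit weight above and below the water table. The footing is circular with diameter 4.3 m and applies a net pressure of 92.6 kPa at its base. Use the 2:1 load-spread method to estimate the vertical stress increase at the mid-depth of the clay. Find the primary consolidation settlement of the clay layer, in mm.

Mid-depth of clay below the ground surface: z = 2.5 + 4.4/2 = 4.7 m.
Total vertical stress at mid-clay: σ_v = 19.9×2.5 + 18.6×2.2 = 90.67 kPa.
Pore pressure: u = 9.81×(4.7 − 1.8) = 28.449 kPa.
Initial effective stress: σ'_0 = σ_v − u = 90.67 − 28.449 = 62.221 kPa.
Stress increase at mid-clay by the 2:1 spreading method:
Δσ ≈ qD²/(D+z)² = 92.6×4.3²/(4.3+4.7)² = 21.138 kPa
Final effective stress: σ'_f = 62.221 + 21.138 = 83.359 kPa.
σ'_f = 83.359 ≤ σ'_p = 140 kPa, so the clay remains overconsolidated and only the recompression index applies:
S_c = C_r·H/(1+e₀)·log₁₀(σ'_f/σ'_0) = 0.022×4.4/1.66×log₁₀(83.359/62.221)
    = 0.058313 × 0.12702 = 0.007407 m

S_c ≈ 7.41 mm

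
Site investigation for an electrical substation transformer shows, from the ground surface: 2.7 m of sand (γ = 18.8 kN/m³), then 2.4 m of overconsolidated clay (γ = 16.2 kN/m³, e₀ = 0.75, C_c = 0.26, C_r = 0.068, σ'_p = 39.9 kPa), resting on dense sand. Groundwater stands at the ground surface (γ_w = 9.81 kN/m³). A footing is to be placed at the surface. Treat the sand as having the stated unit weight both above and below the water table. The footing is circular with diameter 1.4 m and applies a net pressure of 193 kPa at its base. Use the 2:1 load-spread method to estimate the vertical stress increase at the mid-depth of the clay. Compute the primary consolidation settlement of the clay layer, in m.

Mid-depth of clay below the ground surface: z = 2.7 + 2.4/2 = 3.9 m.
Total vertical stress at mid-clay: σ_v = 18.8×2.7 + 16.2×1.2 = 70.2 kPa.
Pore pressure: u = 9.81×(3.9 − 0) = 38.259 kPa.
Initial effective stress: σ'_0 = σ_v − u = 70.2 − 38.259 = 31.941 kPa.
Stress increase at mid-clay by the 2:1 spreading method:
Δσ ≈ qD²/(D+z)² = 193×1.4²/(1.4+3.9)² = 13.467 kPa
Final effective stress: σ'_f = 31.941 + 13.467 = 45.408 kPa.
σ'_f = 45.408 > σ'_p = 39.9 kPa, so the stress path crosses the preconsolidation pressure — recompression up to σ'_p, then virgin compression beyond:
S_c = H/(1+e₀)·[C_r·log₁₀(σ'_p/σ'_0) + C_c·log₁₀(σ'_f/σ'_p)]
    = 2.4/1.75 × [0.068×log₁₀(39.9/31.941) + 0.26×log₁₀(45.408/39.9)]
    = 1.3714 × [0.0065705 + 0.014601] = 0.02903 m

S_c ≈ 0.029 m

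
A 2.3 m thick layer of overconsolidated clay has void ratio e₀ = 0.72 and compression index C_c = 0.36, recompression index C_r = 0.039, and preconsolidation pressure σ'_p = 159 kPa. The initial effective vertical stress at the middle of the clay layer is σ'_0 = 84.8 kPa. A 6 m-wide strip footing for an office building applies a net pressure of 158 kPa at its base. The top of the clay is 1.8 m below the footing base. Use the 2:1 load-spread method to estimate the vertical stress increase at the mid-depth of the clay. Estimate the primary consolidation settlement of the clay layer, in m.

Mid-depth of clay below the footing base: z = 1.8 + 2.3/2 = 2.95 m.
Stress increase at mid-clay by the 2:1 spreading method:
Δσ = qB/(B+z) = 158×6/(6+2.95) = 105.92 kPa
Final effective stress: σ'_f = 84.8 + 105.92 = 190.72 kPa.
σ'_f = 190.72 > σ'_p = 159 kPa, so the stress path crosses the preconsolidation pressure — recompression up to σ'_p, then virgin compression beyond:
S_c = H/(1+e₀)·[C_r·log₁₀(σ'_p/σ'_0) + C_c·log₁₀(σ'_f/σ'_p)]
    = 2.3/1.72 × [0.039×log₁₀(159/84.8) + 0.36×log₁₀(190.72/159)]
    = 1.3372 × [0.010647 + 0.02844] = 0.05227 m

S_c ≈ 0.0523 m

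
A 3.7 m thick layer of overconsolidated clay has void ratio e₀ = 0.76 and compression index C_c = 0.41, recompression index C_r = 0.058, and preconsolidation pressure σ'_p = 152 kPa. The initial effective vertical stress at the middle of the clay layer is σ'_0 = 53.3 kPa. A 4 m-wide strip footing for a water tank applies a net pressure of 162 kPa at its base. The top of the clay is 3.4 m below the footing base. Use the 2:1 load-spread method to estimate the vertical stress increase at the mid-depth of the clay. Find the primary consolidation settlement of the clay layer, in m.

S_c ≈ 0.0444 m

Mid-depth of clay below the footing base: z = 3.4 + 3.7/2 = 5.25 m.
Stress increase at mid-clay by the 2:1 spreading method:
Δσ = qB/(B+z) = 162×4/(4+5.25) = 70.054 kPa
Final effective stress: σ'_f = 53.3 + 70.054 = 123.35 kPa.
σ'_f = 123.35 ≤ σ'_p = 152 kPa, so the clay remains overconsolidated and only the recompression index applies:
S_c = C_r·H/(1+e₀)·log₁₀(σ'_f/σ'_0) = 0.058×3.7/1.76×log₁₀(123.35/53.3)
    = 0.12193 × 0.36441 = 0.04443 m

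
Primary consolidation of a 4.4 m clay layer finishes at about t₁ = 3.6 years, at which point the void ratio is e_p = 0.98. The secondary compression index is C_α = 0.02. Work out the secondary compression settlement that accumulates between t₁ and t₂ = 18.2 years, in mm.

S_s ≈ 31.3 mm

Secondary compression: S_s = C_α·H/(1+e_p)·log₁₀(t₂/t₁)
S_s = 0.02×4.4/(1+0.98)×log₁₀(18.2/3.6)
    = 0.04444 × 0.7038 = 0.03128 m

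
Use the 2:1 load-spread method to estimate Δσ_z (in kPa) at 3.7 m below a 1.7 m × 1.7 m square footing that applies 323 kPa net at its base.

By the 2:1 method the load spreads at 1 horizontal : 2 vertical, so at depth z the loaded area has grown by z in each plan dimension:
Δσ = qBL/((B+z)(L+z)) = 323×1.7×1.7/((1.7+3.7)(1.7+3.7)) = 32.012 kPa

Δσ_z ≈ 32 kPa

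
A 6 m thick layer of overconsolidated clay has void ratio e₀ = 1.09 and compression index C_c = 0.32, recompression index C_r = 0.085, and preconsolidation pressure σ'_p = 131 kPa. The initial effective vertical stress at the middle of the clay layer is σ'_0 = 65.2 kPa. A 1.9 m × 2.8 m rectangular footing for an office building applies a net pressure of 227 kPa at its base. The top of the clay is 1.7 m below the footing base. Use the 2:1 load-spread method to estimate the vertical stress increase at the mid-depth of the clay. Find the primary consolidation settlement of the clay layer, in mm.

S_c ≈ 33.7 mm

Mid-depth of clay below the footing base: z = 1.7 + 6/2 = 4.7 m.
Stress increase at mid-clay by the 2:1 spreading method:
Δσ = qBL/((B+z)(L+z)) = 227×1.9×2.8/((1.9+4.7)(2.8+4.7)) = 24.397 kPa
Final effective stress: σ'_f = 65.2 + 24.397 = 89.597 kPa.
σ'_f = 89.597 ≤ σ'_p = 131 kPa, so the clay remains overconsolidated and only the recompression index applies:
S_c = C_r·H/(1+e₀)·log₁₀(σ'_f/σ'_0) = 0.085×6/2.09×log₁₀(89.597/65.2)
    = 0.24402 × 0.13805 = 0.03369 m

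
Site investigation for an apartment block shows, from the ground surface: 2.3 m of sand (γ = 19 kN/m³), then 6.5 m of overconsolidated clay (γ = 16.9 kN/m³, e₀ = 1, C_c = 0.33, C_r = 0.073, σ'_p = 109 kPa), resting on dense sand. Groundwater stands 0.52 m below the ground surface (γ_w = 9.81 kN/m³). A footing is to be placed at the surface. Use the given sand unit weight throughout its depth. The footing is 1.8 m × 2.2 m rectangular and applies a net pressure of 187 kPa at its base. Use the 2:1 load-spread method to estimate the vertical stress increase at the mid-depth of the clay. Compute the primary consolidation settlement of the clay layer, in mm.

S_c ≈ 24.1 mm

Mid-depth of clay below the ground surface: z = 2.3 + 6.5/2 = 5.55 m.
Total vertical stress at mid-clay: σ_v = 19×2.3 + 16.9×3.25 = 98.625 kPa.
Pore pressure: u = 9.81×(5.55 − 0.52) = 49.344 kPa.
Initial effective stress: σ'_0 = σ_v − u = 98.625 − 49.344 = 49.281 kPa.
Stress increase at mid-clay by the 2:1 spreading method:
Δσ = qBL/((B+z)(L+z)) = 187×1.8×2.2/((1.8+5.55)(2.2+5.55)) = 13 kPa
Final effective stress: σ'_f = 49.281 + 13 = 62.281 kPa.
σ'_f = 62.281 ≤ σ'_p = 109 kPa, so the clay remains overconsolidated and only the recompression index applies:
S_c = C_r·H/(1+e₀)·log₁₀(σ'_f/σ'_0) = 0.073×6.5/2×log₁₀(62.281/49.281)
    = 0.23725 × 0.10168 = 0.02412 m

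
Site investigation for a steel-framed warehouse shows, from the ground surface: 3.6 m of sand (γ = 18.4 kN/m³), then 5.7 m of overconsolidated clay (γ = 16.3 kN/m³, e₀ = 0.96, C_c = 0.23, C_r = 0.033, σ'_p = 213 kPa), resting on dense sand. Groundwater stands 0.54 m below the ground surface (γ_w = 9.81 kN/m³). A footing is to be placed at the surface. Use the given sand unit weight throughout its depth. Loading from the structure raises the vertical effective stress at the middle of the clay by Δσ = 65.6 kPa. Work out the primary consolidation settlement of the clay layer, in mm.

Mid-depth of clay below the ground surface: z = 3.6 + 5.7/2 = 6.45 m.
Total vertical stress at mid-clay: σ_v = 18.4×3.6 + 16.3×2.85 = 112.69 kPa.
Pore pressure: u = 9.81×(6.45 − 0.54) = 57.977 kPa.
Initial effective stress: σ'_0 = σ_v − u = 112.69 − 57.977 = 54.713 kPa.
Final effective stress: σ'_f = 54.713 + 65.6 = 120.31 kPa.
σ'_f = 120.31 ≤ σ'_p = 213 kPa, so the clay remains overconsolidated and only the recompression index applies:
S_c = C_r·H/(1+e₀)·log₁₀(σ'_f/σ'_0) = 0.033×5.7/1.96×log₁₀(120.31/54.713)
    = 0.095971 × 0.34221 = 0.03284 m

S_c ≈ 32.8 mm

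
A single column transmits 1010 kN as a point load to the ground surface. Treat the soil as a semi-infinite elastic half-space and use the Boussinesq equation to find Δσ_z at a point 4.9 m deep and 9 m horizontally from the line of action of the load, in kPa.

Boussinesq vertical stress below a point load on an elastic half-space:
Δσ_z = 3P/(2πz²) · [1 + (r/z)²]^(−5/2)
r/z = 9/4.9 = 1.8367; [1+(r/z)²]^(−5/2) = 0.024998.
Δσ_z = 3×1010/(2π×4.9²) × 0.024998 = 20.085 × 0.024998 = 0.5021 kPa

Δσ_z ≈ 0.502 kPa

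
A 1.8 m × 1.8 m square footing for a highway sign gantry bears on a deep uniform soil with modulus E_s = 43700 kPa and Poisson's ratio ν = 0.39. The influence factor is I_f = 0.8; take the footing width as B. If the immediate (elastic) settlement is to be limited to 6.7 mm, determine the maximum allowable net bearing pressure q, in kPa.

q ≈ 240 kPa

S_e = q·B·(1−ν²)/E_s · I_f  ⇒  q = S_e·E_s / (B·(1−ν²)·I_f).
q = 0.0067 × 43700 / (1.8 × 0.8479 × 0.8) = 239.8 kPa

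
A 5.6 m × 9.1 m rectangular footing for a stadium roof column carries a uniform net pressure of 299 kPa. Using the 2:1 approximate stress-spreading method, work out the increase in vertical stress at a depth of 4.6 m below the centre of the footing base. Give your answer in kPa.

Δσ_z ≈ 109 kPa

By the 2:1 method the load spreads at 1 horizontal : 2 vertical, so at depth z the loaded area has grown by z in each plan dimension:
Δσ = qBL/((B+z)(L+z)) = 299×5.6×9.1/((5.6+4.6)(9.1+4.6)) = 109.04 kPa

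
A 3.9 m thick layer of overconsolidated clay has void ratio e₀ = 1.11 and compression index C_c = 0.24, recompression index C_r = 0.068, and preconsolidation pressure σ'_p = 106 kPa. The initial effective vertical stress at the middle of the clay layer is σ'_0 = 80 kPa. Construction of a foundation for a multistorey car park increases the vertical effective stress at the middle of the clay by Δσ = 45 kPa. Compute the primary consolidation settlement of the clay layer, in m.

S_c ≈ 0.0471 m

Final effective stress: σ'_f = 80 + 45 = 125 kPa.
σ'_f = 125 > σ'_p = 106 kPa, so the stress path crosses the preconsolidation pressure — recompression up to σ'_p, then virgin compression beyond:
S_c = H/(1+e₀)·[C_r·log₁₀(σ'_p/σ'_0) + C_c·log₁₀(σ'_f/σ'_p)]
    = 3.9/2.11 × [0.068×log₁₀(106/80) + 0.24×log₁₀(125/106)]
    = 1.8483 × [0.0083107 + 0.017185] = 0.04712 m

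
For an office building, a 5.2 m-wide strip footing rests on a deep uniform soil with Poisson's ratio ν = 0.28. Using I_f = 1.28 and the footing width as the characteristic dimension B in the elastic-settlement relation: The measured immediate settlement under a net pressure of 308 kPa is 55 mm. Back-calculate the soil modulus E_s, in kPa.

E_s ≈ 34400 kPa

S_e = q·B·(1−ν²)/E_s · I_f  ⇒  E_s = q·B·(1−ν²)·I_f / S_e.
E_s = 308 × 5.2 × 0.9216 × 1.28 / 0.055 = 34350 kPa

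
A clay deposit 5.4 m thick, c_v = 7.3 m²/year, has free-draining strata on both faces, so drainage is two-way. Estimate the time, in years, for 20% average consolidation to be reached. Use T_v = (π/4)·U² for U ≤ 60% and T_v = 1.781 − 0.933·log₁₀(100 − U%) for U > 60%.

t ≈ 0.0314 years

Drainage path length: H_d = H/2 = 2.7 m (double drainage).
U ≤ 60%: T_v = (π/4)·U² = (π/4)×0.2² = 0.031416.
t = T_v·H_d²/c_v = 0.031416×2.7²/7.3 = 0.03137 years.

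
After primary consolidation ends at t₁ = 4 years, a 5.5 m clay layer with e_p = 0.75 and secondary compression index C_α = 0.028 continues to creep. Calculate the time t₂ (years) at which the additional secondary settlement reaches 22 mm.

t₂ ≈ 7.11 years

S_s = C_α·H/(1+e_p)·log₁₀(t₂/t₁) ⇒ log₁₀(t₂/t₁) = S_s·(1+e_p)/(C_α·H).
log₁₀(t₂/t₁) = 0.022 × (1+0.75) / (0.028×5.5) = 0.25
t₂ = t₁ × 10^0.25 = 4 × 1.778 = 7.113 years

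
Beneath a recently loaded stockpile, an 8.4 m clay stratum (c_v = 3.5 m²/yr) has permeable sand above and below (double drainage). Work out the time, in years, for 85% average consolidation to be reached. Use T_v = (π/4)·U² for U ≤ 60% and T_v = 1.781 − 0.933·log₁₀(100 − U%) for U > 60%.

Drainage path length: H_d = H/2 = 4.2 m (double drainage).
U > 60%: T_v = 1.781 − 0.933·log₁₀(100 − 85) = 0.68371.
t = T_v·H_d²/c_v = 0.68371×4.2²/3.5 = 3.446 years.

t ≈ 3.45 years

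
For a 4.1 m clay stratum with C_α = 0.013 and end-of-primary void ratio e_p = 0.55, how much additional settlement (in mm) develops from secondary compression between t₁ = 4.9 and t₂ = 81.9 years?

S_s ≈ 42.1 mm

Secondary compression: S_s = C_α·H/(1+e_p)·log₁₀(t₂/t₁)
S_s = 0.013×4.1/(1+0.55)×log₁₀(81.9/4.9)
    = 0.03439 × 1.223 = 0.04206 m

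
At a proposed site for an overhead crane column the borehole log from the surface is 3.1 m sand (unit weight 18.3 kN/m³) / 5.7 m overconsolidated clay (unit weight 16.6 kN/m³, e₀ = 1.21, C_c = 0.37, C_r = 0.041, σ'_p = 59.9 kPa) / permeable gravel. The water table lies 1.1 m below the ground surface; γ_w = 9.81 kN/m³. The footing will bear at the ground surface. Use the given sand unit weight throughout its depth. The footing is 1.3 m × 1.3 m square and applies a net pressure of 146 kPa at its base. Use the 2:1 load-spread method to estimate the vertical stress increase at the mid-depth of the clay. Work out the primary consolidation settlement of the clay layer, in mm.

Mid-depth of clay below the ground surface: z = 3.1 + 5.7/2 = 5.95 m.
Total vertical stress at mid-clay: σ_v = 18.3×3.1 + 16.6×2.85 = 104.04 kPa.
Pore pressure: u = 9.81×(5.95 − 1.1) = 47.578 kPa.
Initial effective stress: σ'_0 = σ_v − u = 104.04 − 47.578 = 56.462 kPa.
Stress increase at mid-clay by the 2:1 spreading method:
Δσ = qBL/((B+z)(L+z)) = 146×1.3×1.3/((1.3+5.95)(1.3+5.95)) = 4.6942 kPa
Final effective stress: σ'_f = 56.462 + 4.6942 = 61.156 kPa.
σ'_f = 61.156 > σ'_p = 59.9 kPa, so the stress path crosses the preconsolidation pressure — recompression up to σ'_p, then virgin compression beyond:
S_c = H/(1+e₀)·[C_r·log₁₀(σ'_p/σ'_0) + C_c·log₁₀(σ'_f/σ'_p)]
    = 5.7/2.21 × [0.041×log₁₀(59.9/56.462) + 0.37×log₁₀(61.156/59.9)]
    = 2.5792 × [0.0010525 + 0.0033345] = 0.01131 m

S_c ≈ 11.3 mm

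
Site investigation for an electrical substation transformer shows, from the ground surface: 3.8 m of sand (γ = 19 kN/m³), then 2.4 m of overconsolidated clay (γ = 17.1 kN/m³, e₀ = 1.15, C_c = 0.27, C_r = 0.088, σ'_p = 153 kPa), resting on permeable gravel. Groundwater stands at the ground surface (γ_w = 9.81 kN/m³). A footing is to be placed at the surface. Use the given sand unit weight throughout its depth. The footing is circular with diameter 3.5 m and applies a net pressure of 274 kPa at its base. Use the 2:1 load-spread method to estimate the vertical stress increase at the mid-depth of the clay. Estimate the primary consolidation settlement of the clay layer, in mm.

S_c ≈ 30.9 mm

Mid-depth of clay below the ground surface: z = 3.8 + 2.4/2 = 5 m.
Total vertical stress at mid-clay: σ_v = 19×3.8 + 17.1×1.2 = 92.72 kPa.
Pore pressure: u = 9.81×(5 − 0) = 49.05 kPa.
Initial effective stress: σ'_0 = σ_v − u = 92.72 − 49.05 = 43.67 kPa.
Stress increase at mid-clay by the 2:1 spreading method:
Δσ ≈ qD²/(D+z)² = 274×3.5²/(3.5+5)² = 46.457 kPa
Final effective stress: σ'_f = 43.67 + 46.457 = 90.127 kPa.
σ'_f = 90.127 ≤ σ'_p = 153 kPa, so the clay remains overconsolidated and only the recompression index applies:
S_c = C_r·H/(1+e₀)·log₁₀(σ'_f/σ'_0) = 0.088×2.4/2.15×log₁₀(90.127/43.67)
    = 0.098234 × 0.31467 = 0.03091 m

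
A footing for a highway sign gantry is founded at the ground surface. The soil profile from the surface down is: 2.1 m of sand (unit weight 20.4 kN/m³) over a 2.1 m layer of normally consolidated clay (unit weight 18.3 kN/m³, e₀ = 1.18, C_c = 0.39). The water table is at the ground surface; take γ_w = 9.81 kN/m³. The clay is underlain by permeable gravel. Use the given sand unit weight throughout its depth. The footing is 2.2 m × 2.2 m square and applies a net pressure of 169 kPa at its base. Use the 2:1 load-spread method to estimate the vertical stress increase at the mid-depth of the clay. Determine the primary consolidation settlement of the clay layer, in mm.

S_c ≈ 106 mm

Mid-depth of clay below the ground surface: z = 2.1 + 2.1/2 = 3.15 m.
Total vertical stress at mid-clay: σ_v = 20.4×2.1 + 18.3×1.05 = 62.055 kPa.
Pore pressure: u = 9.81×(3.15 − 0) = 30.902 kPa.
Initial effective stress: σ'_0 = σ_v − u = 62.055 − 30.902 = 31.153 kPa.
Stress increase at mid-clay by the 2:1 spreading method:
Δσ = qBL/((B+z)(L+z)) = 169×2.2×2.2/((2.2+3.15)(2.2+3.15)) = 28.578 kPa
Final effective stress: σ'_f = σ'_0 + Δσ = 31.153 + 28.578 = 59.731 kPa.
Normally consolidated clay, so the full stress increment lies on the virgin compression line:
S_c = C_c·H/(1+e₀)·log₁₀(σ'_f/σ'_0) = 0.39×2.1/(1+1.18)×log₁₀(59.731/31.153)
    = 0.37569 × 0.2827 = 0.1062 m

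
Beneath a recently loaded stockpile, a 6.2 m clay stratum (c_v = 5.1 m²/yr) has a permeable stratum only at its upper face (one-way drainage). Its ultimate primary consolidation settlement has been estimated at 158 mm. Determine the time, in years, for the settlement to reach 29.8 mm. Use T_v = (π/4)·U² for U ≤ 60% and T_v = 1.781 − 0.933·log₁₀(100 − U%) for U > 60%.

Drainage path length: H_d = H = 6.2 m (single drainage).
U = S(t)/S_ult = 29.8/158 = 0.1886.
U ≤ 60%: T_v = (π/4)·U² = (π/4)×0.18861² = 0.027939.
t = T_v·H_d²/c_v = 0.027939×6.2²/5.1 = 0.2106 years.

t ≈ 0.211 years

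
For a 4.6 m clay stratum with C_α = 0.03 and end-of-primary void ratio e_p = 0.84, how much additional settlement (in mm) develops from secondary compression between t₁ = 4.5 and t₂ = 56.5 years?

Secondary compression: S_s = C_α·H/(1+e_p)·log₁₀(t₂/t₁)
S_s = 0.03×4.6/(1+0.84)×log₁₀(56.5/4.5)
    = 0.075 × 1.099 = 0.08241 m

S_s ≈ 82.4 mm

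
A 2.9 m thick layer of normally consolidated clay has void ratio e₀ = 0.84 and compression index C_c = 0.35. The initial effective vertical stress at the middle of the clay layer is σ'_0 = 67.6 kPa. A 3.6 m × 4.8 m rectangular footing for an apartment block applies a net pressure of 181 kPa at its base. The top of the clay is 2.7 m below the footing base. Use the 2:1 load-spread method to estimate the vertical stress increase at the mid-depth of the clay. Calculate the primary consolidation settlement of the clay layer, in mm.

Mid-depth of clay below the footing base: z = 2.7 + 2.9/2 = 4.15 m.
Stress increase at mid-clay by the 2:1 spreading method:
Δσ = qBL/((B+z)(L+z)) = 181×3.6×4.8/((3.6+4.15)(4.8+4.15)) = 45.092 kPa
Final effective stress: σ'_f = σ'_0 + Δσ = 67.6 + 45.092 = 112.69 kPa.
Normally consolidated clay, so the full stress increment lies on the virgin compression line:
S_c = C_c·H/(1+e₀)·log₁₀(σ'_f/σ'_0) = 0.35×2.9/(1+0.84)×log₁₀(112.69/67.6)
    = 0.55163 × 0.22194 = 0.1224 m

S_c ≈ 122 mm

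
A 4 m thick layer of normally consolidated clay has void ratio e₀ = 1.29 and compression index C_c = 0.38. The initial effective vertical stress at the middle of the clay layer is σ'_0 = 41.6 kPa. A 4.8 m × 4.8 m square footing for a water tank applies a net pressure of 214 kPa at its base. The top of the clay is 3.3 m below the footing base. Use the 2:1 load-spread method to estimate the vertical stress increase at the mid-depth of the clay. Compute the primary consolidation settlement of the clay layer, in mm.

Mid-depth of clay below the footing base: z = 3.3 + 4/2 = 5.3 m.
Stress increase at mid-clay by the 2:1 spreading method:
Δσ = qBL/((B+z)(L+z)) = 214×4.8×4.8/((4.8+5.3)(4.8+5.3)) = 48.334 kPa
Final effective stress: σ'_f = σ'_0 + Δσ = 41.6 + 48.334 = 89.934 kPa.
Normally consolidated clay, so the full stress increment lies on the virgin compression line:
S_c = C_c·H/(1+e₀)·log₁₀(σ'_f/σ'_0) = 0.38×4/(1+1.29)×log₁₀(89.934/41.6)
    = 0.66376 × 0.33483 = 0.2222 m

S_c ≈ 222 mm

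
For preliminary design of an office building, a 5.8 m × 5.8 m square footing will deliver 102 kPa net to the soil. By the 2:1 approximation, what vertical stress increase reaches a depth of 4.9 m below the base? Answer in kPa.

Δσ_z ≈ 30 kPa

By the 2:1 method the load spreads at 1 horizontal : 2 vertical, so at depth z the loaded area has grown by z in each plan dimension:
Δσ = qBL/((B+z)(L+z)) = 102×5.8×5.8/((5.8+4.9)(5.8+4.9)) = 29.97 kPa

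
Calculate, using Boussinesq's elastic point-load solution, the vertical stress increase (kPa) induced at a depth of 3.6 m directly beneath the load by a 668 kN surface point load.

Boussinesq vertical stress below a point load on an elastic half-space:
Δσ_z = 3P/(2πz²) · [1 + (r/z)²]^(−5/2)
r/z = 0/3.6 = 0; [1+(r/z)²]^(−5/2) = 1.
Δσ_z = 3×668/(2π×3.6²) × 1 = 24.61 × 1 = 24.61 kPa

Δσ_z ≈ 24.6 kPa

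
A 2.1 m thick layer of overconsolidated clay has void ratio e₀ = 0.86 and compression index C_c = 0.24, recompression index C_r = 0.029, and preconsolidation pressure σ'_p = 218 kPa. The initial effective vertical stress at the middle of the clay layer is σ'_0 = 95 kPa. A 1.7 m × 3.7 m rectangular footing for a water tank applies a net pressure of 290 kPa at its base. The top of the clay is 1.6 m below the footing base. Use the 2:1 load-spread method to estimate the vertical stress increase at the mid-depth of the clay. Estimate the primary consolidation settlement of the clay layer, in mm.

S_c ≈ 7.5 mm

Mid-depth of clay below the footing base: z = 1.6 + 2.1/2 = 2.65 m.
Stress increase at mid-clay by the 2:1 spreading method:
Δσ = qBL/((B+z)(L+z)) = 290×1.7×3.7/((1.7+2.65)(3.7+2.65)) = 66.037 kPa
Final effective stress: σ'_f = 95 + 66.037 = 161.04 kPa.
σ'_f = 161.04 ≤ σ'_p = 218 kPa, so the clay remains overconsolidated and only the recompression index applies:
S_c = C_r·H/(1+e₀)·log₁₀(σ'_f/σ'_0) = 0.029×2.1/1.86×log₁₀(161.04/95)
    = 0.032741 × 0.22921 = 0.007505 m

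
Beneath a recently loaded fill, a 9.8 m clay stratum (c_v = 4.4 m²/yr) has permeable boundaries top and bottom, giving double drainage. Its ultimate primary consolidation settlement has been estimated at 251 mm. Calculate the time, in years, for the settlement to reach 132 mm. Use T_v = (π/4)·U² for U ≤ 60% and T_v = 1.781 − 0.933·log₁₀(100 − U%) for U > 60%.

t ≈ 1.19 years

Drainage path length: H_d = H/2 = 4.9 m (double drainage).
U = S(t)/S_ult = 132/251 = 0.5259.
U ≤ 60%: T_v = (π/4)·U² = (π/4)×0.5259² = 0.21722.
t = T_v·H_d²/c_v = 0.21722×4.9²/4.4 = 1.185 years.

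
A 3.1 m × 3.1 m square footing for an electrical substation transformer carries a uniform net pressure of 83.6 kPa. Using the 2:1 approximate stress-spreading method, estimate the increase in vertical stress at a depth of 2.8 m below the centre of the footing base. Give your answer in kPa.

By the 2:1 method the load spreads at 1 horizontal : 2 vertical, so at depth z the loaded area has grown by z in each plan dimension:
Δσ = qBL/((B+z)(L+z)) = 83.6×3.1×3.1/((3.1+2.8)(3.1+2.8)) = 23.079 kPa

Δσ_z ≈ 23.1 kPa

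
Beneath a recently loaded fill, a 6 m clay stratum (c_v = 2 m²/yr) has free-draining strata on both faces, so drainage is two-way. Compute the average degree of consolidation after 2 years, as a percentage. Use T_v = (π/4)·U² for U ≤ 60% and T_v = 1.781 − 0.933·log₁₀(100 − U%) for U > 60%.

U ≈ 72.9 %

Drainage path length: H_d = H/2 = 3 m (double drainage).
T_v = c_v·t/H_d² = 2×2/3² = 0.44444.
T_v = 0.44444 corresponds to the U > 60% branch:
U = 1 − 10^((1.781 − T_v)/0.933)/100 = 0.7293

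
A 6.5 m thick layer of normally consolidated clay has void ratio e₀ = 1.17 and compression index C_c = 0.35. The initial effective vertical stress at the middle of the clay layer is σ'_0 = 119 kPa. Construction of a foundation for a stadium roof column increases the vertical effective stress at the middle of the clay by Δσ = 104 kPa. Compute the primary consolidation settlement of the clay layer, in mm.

Final effective stress: σ'_f = σ'_0 + Δσ = 119 + 104 = 223 kPa.
Normally consolidated clay, so the full stress increment lies on the virgin compression line:
S_c = C_c·H/(1+e₀)·log₁₀(σ'_f/σ'_0) = 0.35×6.5/(1+1.17)×log₁₀(223/119)
    = 1.0484 × 0.27276 = 0.286 m

S_c ≈ 286 mm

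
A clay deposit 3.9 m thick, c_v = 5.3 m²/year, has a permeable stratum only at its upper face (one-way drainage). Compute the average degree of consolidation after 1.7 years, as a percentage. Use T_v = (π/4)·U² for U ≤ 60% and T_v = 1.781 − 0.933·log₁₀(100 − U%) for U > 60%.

U ≈ 81.2 %

Drainage path length: H_d = H = 3.9 m (single drainage).
T_v = c_v·t/H_d² = 5.3×1.7/3.9² = 0.59237.
T_v = 0.59237 corresponds to the U > 60% branch:
U = 1 − 10^((1.781 − T_v)/0.933)/100 = 0.8121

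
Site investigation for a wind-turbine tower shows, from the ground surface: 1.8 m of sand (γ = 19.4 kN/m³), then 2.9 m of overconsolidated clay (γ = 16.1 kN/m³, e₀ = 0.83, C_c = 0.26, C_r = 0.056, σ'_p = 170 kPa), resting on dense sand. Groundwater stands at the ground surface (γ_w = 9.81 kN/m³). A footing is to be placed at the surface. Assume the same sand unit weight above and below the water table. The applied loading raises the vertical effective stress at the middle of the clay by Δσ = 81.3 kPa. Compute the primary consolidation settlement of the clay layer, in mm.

Mid-depth of clay below the ground surface: z = 1.8 + 2.9/2 = 3.25 m.
Total vertical stress at mid-clay: σ_v = 19.4×1.8 + 16.1×1.45 = 58.265 kPa.
Pore pressure: u = 9.81×(3.25 − 0) = 31.883 kPa.
Initial effective stress: σ'_0 = σ_v − u = 58.265 − 31.883 = 26.382 kPa.
Final effective stress: σ'_f = 26.382 + 81.3 = 107.68 kPa.
σ'_f = 107.68 ≤ σ'_p = 170 kPa, so the clay remains overconsolidated and only the recompression index applies:
S_c = C_r·H/(1+e₀)·log₁₀(σ'_f/σ'_0) = 0.056×2.9/1.83×log₁₀(107.68/26.382)
    = 0.088743 × 0.61083 = 0.05421 m

S_c ≈ 54.2 mm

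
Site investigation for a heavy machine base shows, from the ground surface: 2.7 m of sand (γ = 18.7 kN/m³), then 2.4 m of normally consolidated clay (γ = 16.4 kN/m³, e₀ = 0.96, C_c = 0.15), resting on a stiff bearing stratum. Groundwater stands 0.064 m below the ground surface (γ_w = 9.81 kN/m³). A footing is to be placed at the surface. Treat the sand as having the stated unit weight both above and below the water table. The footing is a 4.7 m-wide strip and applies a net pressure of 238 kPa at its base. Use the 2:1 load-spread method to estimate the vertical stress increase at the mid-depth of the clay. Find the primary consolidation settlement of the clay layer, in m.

S_c ≈ 0.128 m

Mid-depth of clay below the ground surface: z = 2.7 + 2.4/2 = 3.9 m.
Total vertical stress at mid-clay: σ_v = 18.7×2.7 + 16.4×1.2 = 70.17 kPa.
Pore pressure: u = 9.81×(3.9 − 0.064) = 37.631 kPa.
Initial effective stress: σ'_0 = σ_v − u = 70.17 − 37.631 = 32.539 kPa.
Stress increase at mid-clay by the 2:1 spreading method:
Δσ = qB/(B+z) = 238×4.7/(4.7+3.9) = 130.07 kPa
Final effective stress: σ'_f = σ'_0 + Δσ = 32.539 + 130.07 = 162.61 kPa.
Normally consolidated clay, so the full stress increment lies on the virgin compression line:
S_c = C_c·H/(1+e₀)·log₁₀(σ'_f/σ'_0) = 0.15×2.4/(1+0.96)×log₁₀(162.61/32.539)
    = 0.18367 × 0.69874 = 0.1283 m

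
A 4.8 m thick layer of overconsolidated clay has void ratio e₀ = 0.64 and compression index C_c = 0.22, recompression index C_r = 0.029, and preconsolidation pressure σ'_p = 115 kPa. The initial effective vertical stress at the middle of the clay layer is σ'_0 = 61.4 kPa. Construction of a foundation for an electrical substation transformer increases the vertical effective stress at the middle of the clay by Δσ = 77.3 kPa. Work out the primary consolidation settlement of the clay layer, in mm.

S_c ≈ 75.5 mm

Final effective stress: σ'_f = 61.4 + 77.3 = 138.7 kPa.
σ'_f = 138.7 > σ'_p = 115 kPa, so the stress path crosses the preconsolidation pressure — recompression up to σ'_p, then virgin compression beyond:
S_c = H/(1+e₀)·[C_r·log₁₀(σ'_p/σ'_0) + C_c·log₁₀(σ'_f/σ'_p)]
    = 4.8/1.64 × [0.029×log₁₀(115/61.4) + 0.22×log₁₀(138.7/115)]
    = 2.9268 × [0.0079034 + 0.017903] = 0.07553 m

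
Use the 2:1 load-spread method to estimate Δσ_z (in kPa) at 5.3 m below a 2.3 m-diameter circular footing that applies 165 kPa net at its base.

Δσ_z ≈ 15.1 kPa

By the 2:1 method the load spreads at 1 horizontal : 2 vertical, so at depth z the loaded area has grown by z in each plan dimension:
Δσ ≈ qD²/(D+z)² = 165×2.3²/(2.3+5.3)² = 15.112 kPa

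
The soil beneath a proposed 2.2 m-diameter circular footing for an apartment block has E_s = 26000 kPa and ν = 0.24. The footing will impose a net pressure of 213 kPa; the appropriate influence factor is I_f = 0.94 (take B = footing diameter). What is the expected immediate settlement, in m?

Immediate (elastic) settlement: S_e = q·B·(1−ν²)/E_s · I_f.
S_e = 213 × 2.2 × (1 − 0.24²) / 26000 × 0.94
    = 213 × 2.2 × 0.9424 / 26000 × 0.94
    = 0.01597 m

S_e ≈ 0.016 m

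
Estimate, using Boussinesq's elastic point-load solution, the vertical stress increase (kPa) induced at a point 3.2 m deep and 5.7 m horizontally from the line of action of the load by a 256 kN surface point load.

Boussinesq vertical stress below a point load on an elastic half-space:
Δσ_z = 3P/(2πz²) · [1 + (r/z)²]^(−5/2)
r/z = 5.7/3.2 = 1.7812; [1+(r/z)²]^(−5/2) = 0.028114.
Δσ_z = 3×256/(2π×3.2²) × 0.028114 = 11.937 × 0.028114 = 0.3356 kPa

Δσ_z ≈ 0.336 kPa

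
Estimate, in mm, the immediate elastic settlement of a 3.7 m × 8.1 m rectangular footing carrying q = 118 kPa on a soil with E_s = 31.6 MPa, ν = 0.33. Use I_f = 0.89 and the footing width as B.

Immediate (elastic) settlement: S_e = q·B·(1−ν²)/E_s · I_f.
E_s = 31.6 MPa = 31600 kPa.
S_e = 118 × 3.7 × (1 − 0.33²) / 31600 × 0.89
    = 118 × 3.7 × 0.8911 / 31600 × 0.89
    = 0.01096 m = 10.96 mm

S_e ≈ 11 mm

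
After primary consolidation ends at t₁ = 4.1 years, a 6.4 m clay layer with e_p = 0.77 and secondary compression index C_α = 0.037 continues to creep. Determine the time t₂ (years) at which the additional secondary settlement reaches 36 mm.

S_s = C_α·H/(1+e_p)·log₁₀(t₂/t₁) ⇒ log₁₀(t₂/t₁) = S_s·(1+e_p)/(C_α·H).
log₁₀(t₂/t₁) = 0.036 × (1+0.77) / (0.037×6.4) = 0.2691
t₂ = t₁ × 10^0.2691 = 4.1 × 1.858 = 7.619 years

t₂ ≈ 7.62 years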